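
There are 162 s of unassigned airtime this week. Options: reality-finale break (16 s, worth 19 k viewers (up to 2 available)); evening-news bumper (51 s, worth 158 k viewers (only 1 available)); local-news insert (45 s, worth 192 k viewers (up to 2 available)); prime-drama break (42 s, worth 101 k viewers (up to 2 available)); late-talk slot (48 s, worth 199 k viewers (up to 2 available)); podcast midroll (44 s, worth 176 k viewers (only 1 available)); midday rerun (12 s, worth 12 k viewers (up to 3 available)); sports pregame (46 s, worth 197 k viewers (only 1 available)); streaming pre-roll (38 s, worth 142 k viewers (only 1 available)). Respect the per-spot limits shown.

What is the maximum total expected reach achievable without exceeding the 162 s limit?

A density-first pass picks reality-finale break + 2×local-news insert + sports pregame — 600 at 152 s.
Dropping 2×local-news insert frees 90 s; slotting in 2×late-talk slot (96 s) lifts the total to 614 at 158 s.
The spare 4 s is too small for any remaining spot, and no exchange beats 614.

614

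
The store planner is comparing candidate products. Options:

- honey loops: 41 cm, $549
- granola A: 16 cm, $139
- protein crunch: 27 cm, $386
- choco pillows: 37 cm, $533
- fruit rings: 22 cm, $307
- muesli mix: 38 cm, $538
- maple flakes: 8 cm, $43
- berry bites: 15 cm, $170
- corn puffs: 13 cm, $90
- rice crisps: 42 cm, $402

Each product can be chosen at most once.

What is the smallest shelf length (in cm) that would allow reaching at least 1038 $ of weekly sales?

Minimise cm subject to total weekly sales ≥ 1038.
Taking choco pillows + muesli mix gives 1071 (≥ 1038) for 75 cm.
Below 75 cm the best achievable stays under 1038.

75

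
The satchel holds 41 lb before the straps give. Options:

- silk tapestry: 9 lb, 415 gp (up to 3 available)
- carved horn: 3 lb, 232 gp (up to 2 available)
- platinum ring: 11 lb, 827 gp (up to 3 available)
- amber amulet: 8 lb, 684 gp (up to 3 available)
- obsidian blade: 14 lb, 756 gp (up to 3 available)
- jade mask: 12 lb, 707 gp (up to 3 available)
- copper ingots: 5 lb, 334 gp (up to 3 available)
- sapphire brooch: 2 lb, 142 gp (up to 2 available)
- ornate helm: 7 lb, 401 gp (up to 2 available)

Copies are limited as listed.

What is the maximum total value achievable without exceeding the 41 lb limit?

Ranking by ratio (value/lb): amber amulet 85.50, carved horn 77.33, platinum ring 75.18.
2×carved horn + platinum ring + 3×amber amulet uses 41 of the 41 lb and totals 3343.
No other feasible combination exceeds 3343.

3343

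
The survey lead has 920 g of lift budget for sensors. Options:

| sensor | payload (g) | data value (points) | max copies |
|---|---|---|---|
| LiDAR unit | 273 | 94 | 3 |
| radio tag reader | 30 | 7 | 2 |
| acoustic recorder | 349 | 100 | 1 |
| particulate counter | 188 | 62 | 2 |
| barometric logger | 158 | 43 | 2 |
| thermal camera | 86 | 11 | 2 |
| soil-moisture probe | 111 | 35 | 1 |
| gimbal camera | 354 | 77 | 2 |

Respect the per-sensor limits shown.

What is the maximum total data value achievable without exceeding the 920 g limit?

Filling by ratio: 3×LiDAR unit + 2×radio tag reader for 296, with 41 g left unused.
Dropping LiDAR unit frees 273 g; slotting in particulate counter + soil-moisture probe (299 g) lifts the total to 299 at 905 g.

299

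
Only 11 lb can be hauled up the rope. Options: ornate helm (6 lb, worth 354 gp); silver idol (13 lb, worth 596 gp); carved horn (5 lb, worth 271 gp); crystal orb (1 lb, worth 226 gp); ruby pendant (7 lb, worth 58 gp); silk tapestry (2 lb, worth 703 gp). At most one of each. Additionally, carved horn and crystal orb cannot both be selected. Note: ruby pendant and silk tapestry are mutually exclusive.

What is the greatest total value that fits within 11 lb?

Ornate helm + crystal orb + silk tapestry uses 9 of the 11 lb and totals 1283.
The closest alternative, ornate helm + silk tapestry, reaches only 1057.

1283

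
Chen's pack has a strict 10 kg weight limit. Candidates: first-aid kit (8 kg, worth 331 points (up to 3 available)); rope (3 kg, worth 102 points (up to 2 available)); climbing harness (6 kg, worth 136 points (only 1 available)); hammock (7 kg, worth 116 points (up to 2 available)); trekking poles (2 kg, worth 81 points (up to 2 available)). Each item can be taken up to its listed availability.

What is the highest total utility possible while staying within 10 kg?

Density check — first-aid kit 41.38, trekking poles 40.50, rope 34.00, climbing harness 22.67 are the best per kg.
Taking first-aid kit + trekking poles: 10 kg used, 412 in utility.

412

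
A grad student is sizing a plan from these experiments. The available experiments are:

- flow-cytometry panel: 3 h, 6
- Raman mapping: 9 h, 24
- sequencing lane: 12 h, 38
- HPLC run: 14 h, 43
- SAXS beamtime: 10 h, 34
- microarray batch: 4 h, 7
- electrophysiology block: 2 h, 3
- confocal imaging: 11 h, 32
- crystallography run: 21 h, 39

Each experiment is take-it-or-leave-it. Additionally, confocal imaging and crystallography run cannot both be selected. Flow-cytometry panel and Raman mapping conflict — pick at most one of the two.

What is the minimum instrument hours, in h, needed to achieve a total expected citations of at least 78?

25

Look for the lowest-instrument combination reaching 78.
flow-cytometry panel + sequencing lane + SAXS beamtime: 78 expected citations at 25 h.
Any bundle with less than 25 h falls short of 78.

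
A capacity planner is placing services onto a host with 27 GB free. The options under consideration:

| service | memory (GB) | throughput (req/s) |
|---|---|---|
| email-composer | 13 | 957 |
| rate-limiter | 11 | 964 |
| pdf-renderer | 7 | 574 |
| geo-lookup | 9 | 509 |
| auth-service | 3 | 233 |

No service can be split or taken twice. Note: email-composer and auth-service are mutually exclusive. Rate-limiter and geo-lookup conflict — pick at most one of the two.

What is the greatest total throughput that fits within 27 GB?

1921

By throughput per GB: rate-limiter 87.64, pdf-renderer 82.00, auth-service 77.67, email-composer 73.62 lead.
The ratio heuristic lands on rate-limiter + pdf-renderer + auth-service (1771) but leaves 6 GB idle.
Dropping pdf-renderer and auth-service frees 10 GB; slotting in email-composer (13 GB) lifts the total to 1921 at 24 GB.
No other feasible combination exceeds 1921.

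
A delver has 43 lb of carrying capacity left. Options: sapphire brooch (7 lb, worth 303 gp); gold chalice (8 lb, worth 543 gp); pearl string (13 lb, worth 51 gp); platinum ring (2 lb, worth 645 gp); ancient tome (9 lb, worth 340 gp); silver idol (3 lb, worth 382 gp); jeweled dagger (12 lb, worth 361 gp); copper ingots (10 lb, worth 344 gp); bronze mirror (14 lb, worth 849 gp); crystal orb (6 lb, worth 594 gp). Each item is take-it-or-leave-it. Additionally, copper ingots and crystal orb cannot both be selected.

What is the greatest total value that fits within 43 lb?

3353

Greedy by ratio would take sapphire brooch + gold chalice + platinum ring + silver idol + bronze mirror + crystal orb: 40 lb used, total 3316.
Dropping sapphire brooch frees 7 lb; slotting in ancient tome (9 lb) lifts the total to 3353 at 42 lb.
Runner-up sapphire brooch + gold chalice + platinum ring + silver idol + bronze mirror + crystal orb tops out at 3316.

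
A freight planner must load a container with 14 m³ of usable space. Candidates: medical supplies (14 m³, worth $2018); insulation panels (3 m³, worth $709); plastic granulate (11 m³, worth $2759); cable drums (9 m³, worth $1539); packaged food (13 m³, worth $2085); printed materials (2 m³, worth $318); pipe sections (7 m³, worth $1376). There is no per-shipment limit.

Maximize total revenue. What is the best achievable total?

3468

Taking insulation panels + plastic granulate: 14 m³ used, 3468 in revenue.
Nothing else within 14 m³ beats 3468.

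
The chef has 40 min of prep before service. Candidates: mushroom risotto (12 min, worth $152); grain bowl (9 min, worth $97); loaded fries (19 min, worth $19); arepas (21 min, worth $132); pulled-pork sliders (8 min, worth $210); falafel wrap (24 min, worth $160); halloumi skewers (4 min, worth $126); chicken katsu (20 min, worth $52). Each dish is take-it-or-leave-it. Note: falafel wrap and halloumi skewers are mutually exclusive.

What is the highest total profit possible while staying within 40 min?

585

Ranking by ratio (profit/min): halloumi skewers 31.50, pulled-pork sliders 26.25, mushroom risotto 12.67, grain bowl 10.78.
Taking mushroom risotto + grain bowl + pulled-pork sliders + halloumi skewers: 33 min used, 585 in profit.
Nothing else feasible within 40 min beats 585.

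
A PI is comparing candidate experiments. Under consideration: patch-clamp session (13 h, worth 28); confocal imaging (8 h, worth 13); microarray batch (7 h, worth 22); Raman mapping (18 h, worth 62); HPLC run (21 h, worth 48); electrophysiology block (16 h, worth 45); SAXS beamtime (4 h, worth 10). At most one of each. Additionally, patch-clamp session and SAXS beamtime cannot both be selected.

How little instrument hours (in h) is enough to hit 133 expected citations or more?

Need the lightest bundle worth ≥ 133.
Taking microarray batch + Raman mapping + electrophysiology block + SAXS beamtime gives 139 (≥ 133) for 45 h.
Below 45 h the best achievable stays under 133.

45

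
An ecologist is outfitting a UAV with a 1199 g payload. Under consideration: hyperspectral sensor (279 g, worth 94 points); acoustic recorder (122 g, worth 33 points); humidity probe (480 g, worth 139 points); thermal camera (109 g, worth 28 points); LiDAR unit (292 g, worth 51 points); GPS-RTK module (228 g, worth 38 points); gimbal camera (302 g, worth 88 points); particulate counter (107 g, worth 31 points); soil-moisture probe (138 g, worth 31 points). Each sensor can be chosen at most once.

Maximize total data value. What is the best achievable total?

Taking the top-ratio sensors first gives hyperspectral sensor + humidity probe + gimbal camera + particulate counter for 352 (1168 g).
Replace particulate counter with acoustic recorder: the trade gains 2 net, giving 354 at 1183 g.
Runner-up hyperspectral sensor + humidity probe + gimbal camera + particulate counter tops out at 352.

354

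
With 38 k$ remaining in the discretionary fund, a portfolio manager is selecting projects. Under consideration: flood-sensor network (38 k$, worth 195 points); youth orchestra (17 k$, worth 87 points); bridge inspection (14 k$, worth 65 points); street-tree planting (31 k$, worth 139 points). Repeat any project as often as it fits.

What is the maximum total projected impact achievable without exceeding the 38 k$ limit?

195

Taking flood-sensor network: 38 k$ used, 195 in projected impact.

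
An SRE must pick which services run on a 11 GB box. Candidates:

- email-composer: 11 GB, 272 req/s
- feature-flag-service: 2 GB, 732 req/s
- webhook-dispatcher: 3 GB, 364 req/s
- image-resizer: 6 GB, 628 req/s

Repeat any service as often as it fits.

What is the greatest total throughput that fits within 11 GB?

Best packing: 5×feature-flag-service — 10 GB, 3660 total.

3660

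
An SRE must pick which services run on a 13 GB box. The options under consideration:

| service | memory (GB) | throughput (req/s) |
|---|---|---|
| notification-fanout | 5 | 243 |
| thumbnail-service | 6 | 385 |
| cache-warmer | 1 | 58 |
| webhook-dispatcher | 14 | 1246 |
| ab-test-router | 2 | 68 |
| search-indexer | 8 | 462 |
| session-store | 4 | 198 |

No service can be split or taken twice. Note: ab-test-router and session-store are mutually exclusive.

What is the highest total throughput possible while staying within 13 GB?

Cache-warmer + search-indexer + session-store uses 13 of the 13 GB and totals 718.
An exhaustive check of the 128 subsets confirms 718.

718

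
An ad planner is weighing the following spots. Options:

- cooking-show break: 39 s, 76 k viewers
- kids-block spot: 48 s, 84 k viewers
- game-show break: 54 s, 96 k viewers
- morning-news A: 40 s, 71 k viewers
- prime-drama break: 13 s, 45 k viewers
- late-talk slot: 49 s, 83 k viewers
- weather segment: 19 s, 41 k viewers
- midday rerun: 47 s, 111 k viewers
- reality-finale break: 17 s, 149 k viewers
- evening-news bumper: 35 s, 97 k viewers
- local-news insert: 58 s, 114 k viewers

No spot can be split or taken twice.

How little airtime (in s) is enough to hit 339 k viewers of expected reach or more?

96

Need the lightest bundle worth ≥ 339.
prime-drama break + weather segment + midday rerun + reality-finale break reaches 346 using 96 s.
Any bundle with less than 96 s falls short of 339.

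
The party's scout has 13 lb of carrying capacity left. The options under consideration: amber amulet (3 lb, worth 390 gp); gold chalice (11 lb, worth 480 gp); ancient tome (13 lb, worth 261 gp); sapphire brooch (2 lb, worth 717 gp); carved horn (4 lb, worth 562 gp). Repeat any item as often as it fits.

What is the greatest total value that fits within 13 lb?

Taking 6×sapphire brooch: 12 lb used, 4302 in value.

4302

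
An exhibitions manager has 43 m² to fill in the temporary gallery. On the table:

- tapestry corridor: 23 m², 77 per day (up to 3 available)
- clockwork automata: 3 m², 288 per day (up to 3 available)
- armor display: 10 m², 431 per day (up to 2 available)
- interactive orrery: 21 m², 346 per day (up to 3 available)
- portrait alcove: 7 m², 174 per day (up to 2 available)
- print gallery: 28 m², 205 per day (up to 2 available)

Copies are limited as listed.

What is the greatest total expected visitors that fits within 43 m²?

2074

Best packing: 3×clockwork automata + 2×armor display + 2×portrait alcove — 43 m², 2074 total.
Nothing else within 43 m² beats 2074.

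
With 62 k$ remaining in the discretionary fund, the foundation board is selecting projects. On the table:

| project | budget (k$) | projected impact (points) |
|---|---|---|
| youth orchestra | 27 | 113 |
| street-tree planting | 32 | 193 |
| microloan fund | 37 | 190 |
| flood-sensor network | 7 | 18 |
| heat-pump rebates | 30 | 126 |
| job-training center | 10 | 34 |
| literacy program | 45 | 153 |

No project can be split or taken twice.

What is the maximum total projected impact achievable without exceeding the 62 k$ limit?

By projected impact per k$: street-tree planting 6.03, microloan fund 5.14, heat-pump rebates 4.20 lead.
Street-tree planting + heat-pump rebates uses 62 of the 62 k$ and totals 319.

319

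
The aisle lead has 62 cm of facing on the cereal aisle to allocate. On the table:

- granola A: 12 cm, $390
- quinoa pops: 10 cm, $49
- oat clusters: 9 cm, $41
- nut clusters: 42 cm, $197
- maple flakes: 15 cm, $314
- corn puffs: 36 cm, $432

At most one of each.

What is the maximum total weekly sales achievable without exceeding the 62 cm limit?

871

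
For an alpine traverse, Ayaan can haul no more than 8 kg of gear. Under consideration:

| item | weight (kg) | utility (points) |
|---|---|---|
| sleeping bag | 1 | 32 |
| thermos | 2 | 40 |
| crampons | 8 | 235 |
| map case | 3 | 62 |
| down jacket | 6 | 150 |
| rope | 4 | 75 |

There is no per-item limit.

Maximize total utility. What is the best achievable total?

256

The ratio ordering already packs tightly: 8×sleeping bag, 8 kg, 256.
No other feasible combination exceeds 256.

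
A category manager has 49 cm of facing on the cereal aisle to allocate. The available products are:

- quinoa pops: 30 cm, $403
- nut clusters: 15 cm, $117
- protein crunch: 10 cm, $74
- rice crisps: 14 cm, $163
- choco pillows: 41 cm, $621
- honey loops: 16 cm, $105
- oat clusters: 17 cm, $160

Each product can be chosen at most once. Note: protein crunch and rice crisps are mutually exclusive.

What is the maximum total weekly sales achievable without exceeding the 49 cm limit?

By weekly sales per cm: choco pillows 15.15, quinoa pops 13.43, rice crisps 11.64 lead.
Choco pillows uses 41 of the 49 cm and totals 621.
Every other selection either busts 49 cm or breaks a pairing rule or fails to beat 621.

621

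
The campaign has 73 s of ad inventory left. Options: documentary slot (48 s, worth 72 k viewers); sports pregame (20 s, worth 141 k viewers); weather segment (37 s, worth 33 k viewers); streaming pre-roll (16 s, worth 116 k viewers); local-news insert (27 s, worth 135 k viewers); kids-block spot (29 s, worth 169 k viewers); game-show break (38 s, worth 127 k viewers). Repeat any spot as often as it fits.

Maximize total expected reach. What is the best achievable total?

Density check — streaming pre-roll 7.25, sports pregame 7.05, kids-block spot 5.83, local-news insert 5.00 are the best per s.
Greedy by ratio would take 4×streaming pre-roll: 64 s used, total 464.
Replace 2×streaming pre-roll with 2×sports pregame: the trade gains 50 net, giving 514 at 72 s.

514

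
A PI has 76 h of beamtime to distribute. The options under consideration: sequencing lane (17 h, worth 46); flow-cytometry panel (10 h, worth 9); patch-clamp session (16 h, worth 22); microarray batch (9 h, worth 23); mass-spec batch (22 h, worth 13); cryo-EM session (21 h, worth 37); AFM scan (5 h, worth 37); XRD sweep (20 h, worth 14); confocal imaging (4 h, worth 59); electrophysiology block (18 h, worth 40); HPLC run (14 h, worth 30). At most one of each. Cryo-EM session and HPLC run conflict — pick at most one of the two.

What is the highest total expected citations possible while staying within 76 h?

Ranking by ratio (expected citations/h): confocal imaging 14.75, AFM scan 7.40, sequencing lane 2.71.
The ratio heuristic lands on sequencing lane + microarray batch + AFM scan + confocal imaging + electrophysiology block + HPLC run (235) but leaves 9 h idle.
Dropping HPLC run frees 14 h; slotting in cryo-EM session (21 h) lifts the total to 242 at 74 h.
That's the maximum — no feasible swap from here does better than 242.

242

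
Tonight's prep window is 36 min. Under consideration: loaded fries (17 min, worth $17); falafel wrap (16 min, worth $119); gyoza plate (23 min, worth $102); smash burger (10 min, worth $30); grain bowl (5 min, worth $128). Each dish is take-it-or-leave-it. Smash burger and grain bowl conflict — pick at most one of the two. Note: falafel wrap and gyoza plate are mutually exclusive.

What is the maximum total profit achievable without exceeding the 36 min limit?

Falafel wrap + grain bowl uses 21 of the 36 min and totals 247.

247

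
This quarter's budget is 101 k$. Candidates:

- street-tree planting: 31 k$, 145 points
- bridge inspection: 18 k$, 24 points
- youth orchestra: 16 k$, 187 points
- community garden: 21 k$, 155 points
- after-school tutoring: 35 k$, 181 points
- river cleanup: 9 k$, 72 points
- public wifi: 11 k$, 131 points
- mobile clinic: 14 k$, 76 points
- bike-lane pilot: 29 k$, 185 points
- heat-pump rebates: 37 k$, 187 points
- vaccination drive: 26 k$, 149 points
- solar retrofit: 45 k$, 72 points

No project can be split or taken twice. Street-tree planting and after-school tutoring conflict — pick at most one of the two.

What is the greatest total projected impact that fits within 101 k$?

Density check — public wifi 11.91, youth orchestra 11.69, river cleanup 8.00 are the best per k$.
Best packing: youth orchestra + community garden + river cleanup + public wifi + mobile clinic + bike-lane pilot — 100 k$, 806 total.
The closest alternative, youth orchestra + community garden + river cleanup + public wifi + mobile clinic + vaccination drive, reaches only 770.

806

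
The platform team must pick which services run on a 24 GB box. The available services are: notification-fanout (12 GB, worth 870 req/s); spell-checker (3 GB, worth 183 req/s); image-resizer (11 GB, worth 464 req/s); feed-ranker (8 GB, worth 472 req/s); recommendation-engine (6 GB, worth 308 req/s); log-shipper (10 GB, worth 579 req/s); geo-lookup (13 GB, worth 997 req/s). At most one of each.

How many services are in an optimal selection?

3

Best achievable throughput is 1652.
spell-checker + feed-ranker + geo-lookup hits 1652 at 24 GB.
All optima have 3 services.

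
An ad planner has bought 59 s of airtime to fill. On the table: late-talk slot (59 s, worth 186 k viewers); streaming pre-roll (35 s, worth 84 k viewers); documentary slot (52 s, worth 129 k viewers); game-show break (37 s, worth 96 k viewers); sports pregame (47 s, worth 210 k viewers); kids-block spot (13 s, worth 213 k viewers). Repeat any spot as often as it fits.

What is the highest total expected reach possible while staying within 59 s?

852

Taking 4×kids-block spot: 52 s used, 852 in expected reach.
No other feasible combination exceeds 852.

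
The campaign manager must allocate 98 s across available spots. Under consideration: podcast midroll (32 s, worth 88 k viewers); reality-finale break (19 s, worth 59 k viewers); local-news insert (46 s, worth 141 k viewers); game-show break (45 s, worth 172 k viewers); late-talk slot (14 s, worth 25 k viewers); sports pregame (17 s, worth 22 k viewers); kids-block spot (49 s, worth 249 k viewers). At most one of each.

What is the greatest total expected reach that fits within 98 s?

Best packing: game-show break + kids-block spot — 94 s, 421 total.
No other feasible combination exceeds 421.

421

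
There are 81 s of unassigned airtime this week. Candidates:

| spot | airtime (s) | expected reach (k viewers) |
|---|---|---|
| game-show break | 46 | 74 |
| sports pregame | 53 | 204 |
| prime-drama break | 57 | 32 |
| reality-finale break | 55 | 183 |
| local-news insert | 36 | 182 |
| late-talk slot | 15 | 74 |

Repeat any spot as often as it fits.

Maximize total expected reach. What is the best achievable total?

Taking the top-ratio spots first gives 2×local-news insert for 364 (72 s).
Dropping local-news insert frees 36 s; slotting in 3×late-talk slot (45 s) lifts the total to 404 at 81 s.
Nothing else within 81 s beats 404.

404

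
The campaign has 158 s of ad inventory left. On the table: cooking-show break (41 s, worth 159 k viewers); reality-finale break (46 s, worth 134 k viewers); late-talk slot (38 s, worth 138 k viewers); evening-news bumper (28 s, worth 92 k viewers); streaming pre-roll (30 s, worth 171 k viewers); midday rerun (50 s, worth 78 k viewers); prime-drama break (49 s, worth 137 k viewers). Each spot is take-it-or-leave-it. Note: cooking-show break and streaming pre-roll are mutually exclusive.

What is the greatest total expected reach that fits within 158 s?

538

Best packing: late-talk slot + evening-news bumper + streaming pre-roll + prime-drama break — 145 s, 538 total.
Runner-up reality-finale break + late-talk slot + evening-news bumper + streaming pre-roll tops out at 535.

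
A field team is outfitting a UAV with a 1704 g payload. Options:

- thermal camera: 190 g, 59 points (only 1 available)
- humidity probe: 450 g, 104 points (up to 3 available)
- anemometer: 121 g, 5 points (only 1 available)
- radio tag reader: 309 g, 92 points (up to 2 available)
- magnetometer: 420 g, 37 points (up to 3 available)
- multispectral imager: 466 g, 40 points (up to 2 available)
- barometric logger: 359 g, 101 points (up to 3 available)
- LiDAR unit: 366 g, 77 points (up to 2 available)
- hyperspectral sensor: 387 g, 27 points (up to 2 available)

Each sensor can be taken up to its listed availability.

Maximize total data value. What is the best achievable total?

By data value per g: thermal camera 0.31, radio tag reader 0.30, barometric logger 0.28, humidity probe 0.23 lead.
A density-first pass picks thermal camera + anemometer + 2×radio tag reader + 2×barometric logger — 450 at 1647 g.
The 311 g tied up in thermal camera and anemometer is better spent on barometric logger — total rises to 487 (1695 g).

487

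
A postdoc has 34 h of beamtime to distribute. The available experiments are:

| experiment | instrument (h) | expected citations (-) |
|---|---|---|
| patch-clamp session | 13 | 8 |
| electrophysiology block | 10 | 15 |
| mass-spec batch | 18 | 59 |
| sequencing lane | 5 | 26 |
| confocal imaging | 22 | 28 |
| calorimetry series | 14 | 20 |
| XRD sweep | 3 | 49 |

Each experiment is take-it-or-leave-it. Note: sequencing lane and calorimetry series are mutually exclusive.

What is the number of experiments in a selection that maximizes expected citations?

The maximum expected citations within 34 h is 134.
For example mass-spec batch + sequencing lane + XRD sweep achieves it, using 26 h.
Every optimal selection uses 3 experiments.

3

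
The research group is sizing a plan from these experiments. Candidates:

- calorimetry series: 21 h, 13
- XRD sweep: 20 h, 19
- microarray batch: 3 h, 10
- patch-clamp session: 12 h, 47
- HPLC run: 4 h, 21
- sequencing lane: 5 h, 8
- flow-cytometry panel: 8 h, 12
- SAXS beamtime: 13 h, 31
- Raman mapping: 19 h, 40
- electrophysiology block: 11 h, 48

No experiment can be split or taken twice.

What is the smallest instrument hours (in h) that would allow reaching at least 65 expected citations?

Look for the lowest-instrument combination reaching 65.
HPLC run + electrophysiology block reaches 69 using 15 h.
Any bundle with less than 15 h falls short of 65.

15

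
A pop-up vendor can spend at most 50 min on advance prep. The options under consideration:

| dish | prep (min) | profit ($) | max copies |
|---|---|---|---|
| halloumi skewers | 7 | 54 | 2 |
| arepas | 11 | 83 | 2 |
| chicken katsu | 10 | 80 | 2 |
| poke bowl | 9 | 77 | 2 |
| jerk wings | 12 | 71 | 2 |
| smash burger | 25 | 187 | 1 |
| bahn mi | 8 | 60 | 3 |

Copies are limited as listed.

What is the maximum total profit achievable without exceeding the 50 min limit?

402

Ranking by ratio (profit/min): poke bowl 8.56, chicken katsu 8.00, halloumi skewers 7.71.
The ratio heuristic lands on halloumi skewers + 2×chicken katsu + 2×poke bowl (368) but leaves 5 min idle.
Dropping chicken katsu frees 10 min; slotting in halloumi skewers + bahn mi (15 min) lifts the total to 402 at 50 min.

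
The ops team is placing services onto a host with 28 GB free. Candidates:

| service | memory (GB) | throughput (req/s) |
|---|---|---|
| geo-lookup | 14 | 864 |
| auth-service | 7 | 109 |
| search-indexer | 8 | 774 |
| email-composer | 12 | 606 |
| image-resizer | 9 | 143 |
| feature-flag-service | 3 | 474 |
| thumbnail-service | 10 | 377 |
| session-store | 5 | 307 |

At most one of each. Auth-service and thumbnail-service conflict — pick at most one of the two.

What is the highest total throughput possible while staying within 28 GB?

Taking the top-ratio services first gives geo-lookup + search-indexer + feature-flag-service for 2112 (25 GB).
The 14 GB tied up in geo-lookup is better spent on email-composer + session-store — total rises to 2161 (28 GB).

2161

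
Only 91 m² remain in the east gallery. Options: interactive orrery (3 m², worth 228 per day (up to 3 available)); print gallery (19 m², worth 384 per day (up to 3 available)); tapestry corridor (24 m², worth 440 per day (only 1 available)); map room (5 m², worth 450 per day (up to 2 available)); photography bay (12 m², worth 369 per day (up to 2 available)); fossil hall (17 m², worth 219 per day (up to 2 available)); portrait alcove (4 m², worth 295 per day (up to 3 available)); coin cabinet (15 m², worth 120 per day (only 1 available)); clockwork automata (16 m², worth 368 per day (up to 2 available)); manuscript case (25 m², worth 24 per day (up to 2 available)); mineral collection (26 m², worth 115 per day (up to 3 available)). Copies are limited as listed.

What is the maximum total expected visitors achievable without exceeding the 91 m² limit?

3959

Taking the top-ratio exhibits first gives 3×interactive orrery + 2×map room + 2×photography bay + 3×portrait alcove + 2×clockwork automata for 3943 (87 m²).
Replace clockwork automata with print gallery: the trade gains 16 net, giving 3959 at 90 m².
That's the maximum — no swap from here does better than 3959.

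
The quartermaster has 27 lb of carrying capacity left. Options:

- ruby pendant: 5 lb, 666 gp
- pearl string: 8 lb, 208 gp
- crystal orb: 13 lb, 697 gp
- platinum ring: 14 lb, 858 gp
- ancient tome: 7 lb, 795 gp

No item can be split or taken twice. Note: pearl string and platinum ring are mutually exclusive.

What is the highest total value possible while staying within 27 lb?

Taking ruby pendant + platinum ring + ancient tome: 26 lb used, 2319 in value.
Nothing else feasible within 27 lb beats 2319.

2319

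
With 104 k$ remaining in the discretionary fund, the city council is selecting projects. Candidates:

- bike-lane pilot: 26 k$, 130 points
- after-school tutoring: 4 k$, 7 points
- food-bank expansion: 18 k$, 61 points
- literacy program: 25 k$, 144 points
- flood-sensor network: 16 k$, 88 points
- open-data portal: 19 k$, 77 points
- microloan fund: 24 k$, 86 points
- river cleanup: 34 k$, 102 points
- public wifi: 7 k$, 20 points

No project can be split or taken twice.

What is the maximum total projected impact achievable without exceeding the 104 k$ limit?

500

Bike-lane pilot + food-bank expansion + literacy program + flood-sensor network + open-data portal uses 104 of the 104 k$ and totals 500.
An exhaustive check of the 512 subsets confirms 500.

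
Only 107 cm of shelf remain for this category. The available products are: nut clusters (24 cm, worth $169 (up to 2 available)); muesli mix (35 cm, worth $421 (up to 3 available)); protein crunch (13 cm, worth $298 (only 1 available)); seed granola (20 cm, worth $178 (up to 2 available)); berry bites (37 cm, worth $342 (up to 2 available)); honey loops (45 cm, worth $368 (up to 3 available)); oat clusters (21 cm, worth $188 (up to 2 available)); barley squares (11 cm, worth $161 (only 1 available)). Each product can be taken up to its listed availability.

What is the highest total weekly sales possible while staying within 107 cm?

The ratio heuristic lands on 2×muesli mix + protein crunch + barley squares (1301) but leaves 13 cm idle.
Replace barley squares with oat clusters: the trade gains 27 net, giving 1328 at 104 cm.
No other feasible combination exceeds 1328.

1328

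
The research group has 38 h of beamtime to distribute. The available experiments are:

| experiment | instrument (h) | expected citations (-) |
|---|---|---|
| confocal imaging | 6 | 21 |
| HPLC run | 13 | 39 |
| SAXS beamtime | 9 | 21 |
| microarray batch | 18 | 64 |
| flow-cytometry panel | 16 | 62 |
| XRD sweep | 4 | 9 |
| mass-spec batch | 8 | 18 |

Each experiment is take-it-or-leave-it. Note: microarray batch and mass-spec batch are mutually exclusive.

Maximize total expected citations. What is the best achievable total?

135

Best packing: microarray batch + flow-cytometry panel + XRD sweep — 38 h, 135 total.
An exhaustive check of the 128 subsets confirms 135.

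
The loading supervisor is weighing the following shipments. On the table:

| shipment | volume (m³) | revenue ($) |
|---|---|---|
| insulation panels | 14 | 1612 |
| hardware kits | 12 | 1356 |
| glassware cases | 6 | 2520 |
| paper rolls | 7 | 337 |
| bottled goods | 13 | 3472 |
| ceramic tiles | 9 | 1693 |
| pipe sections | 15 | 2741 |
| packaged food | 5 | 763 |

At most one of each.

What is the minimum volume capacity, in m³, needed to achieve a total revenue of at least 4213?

Minimise m³ subject to total revenue ≥ 4213.
glassware cases + ceramic tiles: 4213 revenue at 15 m³.
Below 15 m³ the best achievable stays under 4213.

15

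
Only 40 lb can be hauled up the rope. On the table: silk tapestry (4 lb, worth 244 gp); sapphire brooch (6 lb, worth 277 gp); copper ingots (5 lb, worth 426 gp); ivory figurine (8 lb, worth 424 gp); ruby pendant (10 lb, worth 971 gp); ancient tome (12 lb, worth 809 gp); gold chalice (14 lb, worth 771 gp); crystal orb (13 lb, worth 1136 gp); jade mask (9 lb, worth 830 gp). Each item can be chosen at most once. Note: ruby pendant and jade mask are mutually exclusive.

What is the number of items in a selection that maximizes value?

4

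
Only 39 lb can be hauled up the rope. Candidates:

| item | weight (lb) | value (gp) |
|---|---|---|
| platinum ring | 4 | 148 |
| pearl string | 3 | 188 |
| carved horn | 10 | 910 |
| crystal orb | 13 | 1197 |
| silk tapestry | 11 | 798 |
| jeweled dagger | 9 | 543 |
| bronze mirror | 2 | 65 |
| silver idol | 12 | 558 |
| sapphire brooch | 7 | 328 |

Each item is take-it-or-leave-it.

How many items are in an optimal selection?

5

Optimal total is 3158.
One optimal bundle: pearl string + carved horn + crystal orb + silk tapestry + bronze mirror (39 lb).
Any selection reaching 3158 contains exactly 5 items.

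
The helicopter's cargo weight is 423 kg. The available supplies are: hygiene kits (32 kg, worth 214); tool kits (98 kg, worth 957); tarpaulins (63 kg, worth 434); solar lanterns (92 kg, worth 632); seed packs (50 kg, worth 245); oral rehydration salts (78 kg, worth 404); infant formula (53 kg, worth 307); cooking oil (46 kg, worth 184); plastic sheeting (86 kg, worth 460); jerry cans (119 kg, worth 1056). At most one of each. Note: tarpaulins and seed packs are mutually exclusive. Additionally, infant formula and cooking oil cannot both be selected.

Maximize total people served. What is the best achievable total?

3293

Best packing: hygiene kits + tool kits + tarpaulins + solar lanterns + jerry cans — 404 kg, 3293 total.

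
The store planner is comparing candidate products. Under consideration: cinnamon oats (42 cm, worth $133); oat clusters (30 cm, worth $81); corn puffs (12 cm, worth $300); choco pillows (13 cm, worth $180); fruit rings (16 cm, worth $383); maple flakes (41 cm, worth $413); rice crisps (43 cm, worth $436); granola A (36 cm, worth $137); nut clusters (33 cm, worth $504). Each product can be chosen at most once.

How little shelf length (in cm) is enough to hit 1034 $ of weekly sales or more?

61

Look for the lowest-shelf combination reaching 1034.
Taking corn puffs + fruit rings + nut clusters gives 1187 (≥ 1034) for 61 cm.
Any bundle with less than 61 cm falls short of 1034.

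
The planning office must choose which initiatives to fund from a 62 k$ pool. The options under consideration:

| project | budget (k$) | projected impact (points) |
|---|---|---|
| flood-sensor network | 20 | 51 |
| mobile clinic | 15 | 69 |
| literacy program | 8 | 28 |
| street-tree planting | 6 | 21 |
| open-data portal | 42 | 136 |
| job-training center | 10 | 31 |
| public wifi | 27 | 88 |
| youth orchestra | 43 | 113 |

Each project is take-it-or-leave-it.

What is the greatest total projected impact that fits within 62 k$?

Ranking by ratio (projected impact/k$): mobile clinic 4.60, literacy program 3.50, street-tree planting 3.50, public wifi 3.26.
A density-first pass picks mobile clinic + literacy program + street-tree planting + public wifi — 206 at 56 k$.
Dropping street-tree planting frees 6 k$; slotting in job-training center (10 k$) lifts the total to 216 at 60 k$.
Every other selection either busts 62 k$ or fails to beat 216.

216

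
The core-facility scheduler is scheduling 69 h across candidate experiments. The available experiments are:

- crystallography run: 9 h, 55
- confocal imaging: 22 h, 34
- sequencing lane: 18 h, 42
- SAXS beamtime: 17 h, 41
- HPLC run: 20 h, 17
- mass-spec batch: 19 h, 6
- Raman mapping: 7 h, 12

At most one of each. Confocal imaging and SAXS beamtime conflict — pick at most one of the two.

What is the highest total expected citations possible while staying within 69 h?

155

The ratio heuristic lands on crystallography run + sequencing lane + SAXS beamtime + Raman mapping (150) but leaves 18 h idle.
Replace Raman mapping with HPLC run: the trade gains 5 net, giving 155 at 64 h.
The spare 5 h is too small for any remaining experiment, and no feasible exchange beats 155.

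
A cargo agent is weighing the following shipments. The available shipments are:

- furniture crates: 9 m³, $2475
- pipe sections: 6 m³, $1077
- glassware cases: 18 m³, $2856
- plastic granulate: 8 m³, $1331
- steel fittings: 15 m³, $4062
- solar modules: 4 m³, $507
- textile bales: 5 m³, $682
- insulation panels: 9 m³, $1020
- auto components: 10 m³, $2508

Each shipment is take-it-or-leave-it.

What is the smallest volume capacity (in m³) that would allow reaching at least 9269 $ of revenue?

38

Need the lightest bundle worth ≥ 9269.
furniture crates + steel fittings + solar modules + auto components: 9552 revenue at 38 m³.
Below 38 m³ the best achievable stays under 9269.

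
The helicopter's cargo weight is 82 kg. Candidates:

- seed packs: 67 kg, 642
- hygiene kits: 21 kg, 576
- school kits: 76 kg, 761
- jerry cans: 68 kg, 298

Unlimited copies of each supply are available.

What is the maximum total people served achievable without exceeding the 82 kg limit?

1728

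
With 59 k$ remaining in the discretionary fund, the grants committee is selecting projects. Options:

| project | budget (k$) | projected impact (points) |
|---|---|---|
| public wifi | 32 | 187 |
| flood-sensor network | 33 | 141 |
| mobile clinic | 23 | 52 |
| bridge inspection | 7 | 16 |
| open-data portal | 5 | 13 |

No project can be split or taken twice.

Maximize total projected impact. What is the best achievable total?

Taking the top-ratio projects first gives public wifi + bridge inspection + open-data portal for 216 (44 k$).
Replace bridge inspection and open-data portal with mobile clinic: the trade gains 23 net, giving 239 at 55 k$.

239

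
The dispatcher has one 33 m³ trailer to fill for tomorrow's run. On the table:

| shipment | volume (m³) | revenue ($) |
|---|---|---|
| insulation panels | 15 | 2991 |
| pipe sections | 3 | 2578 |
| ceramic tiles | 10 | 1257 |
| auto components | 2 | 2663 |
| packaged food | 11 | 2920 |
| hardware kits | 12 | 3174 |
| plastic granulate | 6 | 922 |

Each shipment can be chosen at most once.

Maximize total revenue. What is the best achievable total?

11406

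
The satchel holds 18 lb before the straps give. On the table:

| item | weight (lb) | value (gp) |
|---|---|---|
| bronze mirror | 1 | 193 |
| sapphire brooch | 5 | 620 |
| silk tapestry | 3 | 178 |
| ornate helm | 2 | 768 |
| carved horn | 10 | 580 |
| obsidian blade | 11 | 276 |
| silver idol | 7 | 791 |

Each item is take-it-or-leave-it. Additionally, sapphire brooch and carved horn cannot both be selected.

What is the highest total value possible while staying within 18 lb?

2550

Ranking by ratio (value/lb): ornate helm 384.00, bronze mirror 193.00, sapphire brooch 124.00, silver idol 113.00.
The ratio ordering already packs tightly: bronze mirror + sapphire brooch + silk tapestry + ornate helm + silver idol, 18 lb, 2550.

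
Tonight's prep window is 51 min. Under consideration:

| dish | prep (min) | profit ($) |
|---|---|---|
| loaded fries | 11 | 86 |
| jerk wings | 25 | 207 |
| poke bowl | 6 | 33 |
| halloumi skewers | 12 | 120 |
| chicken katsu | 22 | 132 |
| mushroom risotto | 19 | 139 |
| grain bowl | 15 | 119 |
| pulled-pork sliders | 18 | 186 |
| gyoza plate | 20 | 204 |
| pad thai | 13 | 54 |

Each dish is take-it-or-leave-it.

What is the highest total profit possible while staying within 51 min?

510

Halloumi skewers + pulled-pork sliders + gyoza plate uses 50 of the 51 min and totals 510.
The closest alternative, loaded fries + pulled-pork sliders + gyoza plate, reaches only 476.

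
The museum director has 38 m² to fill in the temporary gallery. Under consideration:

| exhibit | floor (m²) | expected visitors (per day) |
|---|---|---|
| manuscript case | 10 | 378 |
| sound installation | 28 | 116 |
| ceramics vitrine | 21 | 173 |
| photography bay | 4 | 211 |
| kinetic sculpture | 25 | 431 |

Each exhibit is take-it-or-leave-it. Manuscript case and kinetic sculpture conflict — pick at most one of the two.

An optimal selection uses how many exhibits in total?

3

Best achievable expected visitors is 762.
manuscript case + ceramics vitrine + photography bay hits 762 at 35 m².
Every optimal selection uses 3 exhibits.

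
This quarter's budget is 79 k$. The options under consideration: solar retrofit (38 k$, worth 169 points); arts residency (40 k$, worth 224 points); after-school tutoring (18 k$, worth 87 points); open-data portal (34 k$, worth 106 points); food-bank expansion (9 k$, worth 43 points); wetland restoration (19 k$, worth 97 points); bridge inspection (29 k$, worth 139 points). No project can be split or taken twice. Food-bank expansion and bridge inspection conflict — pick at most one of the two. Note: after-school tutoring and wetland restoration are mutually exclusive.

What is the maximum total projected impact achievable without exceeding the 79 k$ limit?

393

Density check — arts residency 5.60, wetland restoration 5.11, after-school tutoring 4.83, bridge inspection 4.79 are the best per k$.
Taking solar retrofit + arts residency: 78 k$ used, 393 in projected impact.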